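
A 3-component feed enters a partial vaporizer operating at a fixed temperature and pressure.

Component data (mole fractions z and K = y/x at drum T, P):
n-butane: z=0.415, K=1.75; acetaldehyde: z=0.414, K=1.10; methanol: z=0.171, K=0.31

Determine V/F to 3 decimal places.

V/F = 0.735

Newton–Raphson from V/F = 0.5:
  V/F = 0.500: g = 0.0857, g' = -0.317 → V/F = 0.770
  V/F = 0.770: g = -0.0161, g' = -0.468 → V/F = 0.736
  V/F = 0.736: g = -0.0006, g' = -0.436 → V/F = 0.735
Converged at V/F = 0.735.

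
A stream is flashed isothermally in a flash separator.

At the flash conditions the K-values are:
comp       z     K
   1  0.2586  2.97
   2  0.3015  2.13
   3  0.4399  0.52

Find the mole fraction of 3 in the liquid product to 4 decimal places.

Let ψ = V/F and solve Σ zᵢ(Kᵢ−1)/(1+ψ(Kᵢ−1)) = 0.
Check two-phase: ΣzᵢKᵢ = 1.6390 > 1 and Σzᵢ/Kᵢ = 1.0746 > 1, so g(0) = 0.6390 > 0 and g(1) = -0.0746 < 0.
Newton iteration, ψ⁰ = 0.5:
  ψ = 0.5000: g = 0.19651, g' = -0.5874 → ψ = 0.8346
  ψ = 0.8346: g = 0.01575, g' = -0.5276 → ψ = 0.8644
  ψ = 0.8644: g = -0.00006, g' = -0.5320 → ψ = 0.8643
Converged at ψ = 0.8643.
Compositions from xᵢ = zᵢ/(1+ψ(Kᵢ−1)), yᵢ = Kᵢxᵢ:
  1: x = 0.0957, y = 0.2842
  2: x = 0.1525, y = 0.3249
  3: x = 0.7518, y = 0.3909

x_3 = 0.7518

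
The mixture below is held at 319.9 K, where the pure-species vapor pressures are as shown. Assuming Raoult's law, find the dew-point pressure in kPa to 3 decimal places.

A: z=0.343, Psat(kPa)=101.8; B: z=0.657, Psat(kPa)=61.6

Pdew = 71.251 kPa

At the dew point ψ → 1, so Σzᵢ/Kᵢ = 1 with Kᵢ = Pᵢˢᵃᵗ/P ⇒ 1/P = Σzᵢ/Pᵢˢᵃᵗ.
1/P = 0.343/101.8 + 0.657/61.6 = 0.014035 ⇒ P = 71.251 kPa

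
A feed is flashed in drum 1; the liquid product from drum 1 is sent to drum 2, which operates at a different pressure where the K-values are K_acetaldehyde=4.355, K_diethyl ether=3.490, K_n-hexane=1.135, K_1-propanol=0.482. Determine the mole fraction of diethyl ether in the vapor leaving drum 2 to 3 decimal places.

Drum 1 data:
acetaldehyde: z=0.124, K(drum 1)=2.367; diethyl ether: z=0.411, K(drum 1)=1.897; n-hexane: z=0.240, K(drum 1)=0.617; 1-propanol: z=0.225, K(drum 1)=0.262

Drum 1:
Material balance + equilibrium reduce to Σ zᵢ(Kᵢ−1)/(1+ψ₁(Kᵢ−1)) = 0.
g(0) = ΣzᵢKᵢ − 1 = 0.280 and g(1) = 1 − Σzᵢ/Kᵢ = -0.517, so a root lies in (0, 1).
Newton–Raphson from ψ₁ = 0.5:
  ψ₁ = 0.500: g = -0.0216, g' = -0.601 → ψ₁ = 0.464
Converged at ψ₁ = 0.464.
Drum-1 compositions:
  acetaldehyde: x = 0.076, y = 0.180
  diethyl ether: x = 0.290, y = 0.551
  n-hexane: x = 0.292, y = 0.180
  1-propanol: x = 0.342, y = 0.090
Drum-2 feed = drum-1 liquid: z₂ = (0.0759, 0.2903, 0.2918, 0.3420).
Drum 2:
Rachford–Rice: g(ψ₂) = Σ zᵢ(Kᵢ−1)/(1+ψ₂(Kᵢ−1)) = 0.
g(0) = ΣzᵢKᵢ − 1 = 0.840 and g(1) = 1 − Σzᵢ/Kᵢ = -0.067, so a root lies in (0, 1).
Iterate (Newton) starting at ψ₂ = 0.5:
  ψ₂ = 0.500: g = 0.2149, g' = -0.648 → ψ₂ = 0.832
  ψ₂ = 0.832: g = 0.0268, g' = -0.538 → ψ₂ = 0.881
Converged at ψ₂ = 0.881.
  acetaldehyde: x = 0.019, y = 0.084
  diethyl ether: x = 0.091, y = 0.317
  n-hexane: x = 0.261, y = 0.296
  1-propanol: x = 0.629, y = 0.303

y_diethyl ether (drum 2) = 0.317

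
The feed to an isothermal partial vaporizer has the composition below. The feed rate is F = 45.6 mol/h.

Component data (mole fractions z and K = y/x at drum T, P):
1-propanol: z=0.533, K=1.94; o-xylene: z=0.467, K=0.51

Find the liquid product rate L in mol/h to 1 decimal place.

Binary case is linear: z₁(K₁−1)(1+ψ(K₂−1)) + z₂(K₂−1)(1+ψ(K₁−1)) = 0
⇒ ψ = [z₁(K₁−1)+z₂(K₂−1)] / [−(K₁−1)(K₂−1)] = 0.2722/0.4606 = 0.591
Then V = ψ·F = 0.5909·45.6 = 26.9 mol/h and L = F − V = 18.7 mol/h.

L = 18.7 mol/h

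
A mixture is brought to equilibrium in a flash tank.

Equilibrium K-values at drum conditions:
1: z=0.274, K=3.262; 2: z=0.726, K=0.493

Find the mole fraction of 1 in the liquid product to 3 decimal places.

Rachford–Rice: g(ψ) = Σ zᵢ(Kᵢ−1)/(1+ψ(Kᵢ−1)) = 0.
Check two-phase: ΣzᵢKᵢ = 1.252 > 1 and Σzᵢ/Kᵢ = 1.557 > 1, so g(0) = 0.252 > 0 and g(1) = -0.557 < 0.
Binary case is linear: z₁(K₁−1)(1+ψ(K₂−1)) + z₂(K₂−1)(1+ψ(K₁−1)) = 0
⇒ ψ = [z₁(K₁−1)+z₂(K₂−1)] / [−(K₁−1)(K₂−1)] = 0.2517/1.1468 = 0.219
Compositions from xᵢ = zᵢ/(1+ψ(Kᵢ−1)), yᵢ = Kᵢxᵢ:
  1: x = 0.183, y = 0.597
  2: x = 0.817, y = 0.403

x_1 = 0.183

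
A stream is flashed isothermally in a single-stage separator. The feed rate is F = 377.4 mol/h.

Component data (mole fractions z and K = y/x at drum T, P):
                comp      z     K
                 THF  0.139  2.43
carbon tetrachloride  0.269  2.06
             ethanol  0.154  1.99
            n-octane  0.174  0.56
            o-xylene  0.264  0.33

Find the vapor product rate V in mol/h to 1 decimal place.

V = 213.0 mol/h

Newton–Raphson from ψ = 0.5:
  ψ = 0.500: g = 0.0401, g' = -0.617 → ψ = 0.565
  ψ = 0.565: g = -0.0005, g' = -0.634 → ψ = 0.564
Converged at ψ = 0.564.
Then V = ψ·F = 0.5643·377.4 = 213.0 mol/h and L = F − V = 164.4 mol/h.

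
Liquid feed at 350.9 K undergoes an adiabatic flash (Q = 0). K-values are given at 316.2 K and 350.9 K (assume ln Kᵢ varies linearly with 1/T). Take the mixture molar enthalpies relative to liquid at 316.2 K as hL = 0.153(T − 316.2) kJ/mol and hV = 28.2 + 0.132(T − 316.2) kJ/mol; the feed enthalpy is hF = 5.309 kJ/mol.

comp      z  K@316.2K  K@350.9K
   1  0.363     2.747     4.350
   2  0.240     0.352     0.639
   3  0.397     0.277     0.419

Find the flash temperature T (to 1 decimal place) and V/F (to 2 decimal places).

T = 318.0 K, V/F = 0.18

Adiabatic flash: solve Rachford–Rice at each trial T, then check hF = ψ·hV(T) + (1−ψ)·hL(T).
  T = 316.2 K: K = (2.747, 0.352, 0.277), RR gives ψ = 0.158, H_out = 4.447 kJ/mol
  T = 350.9 K: K = (4.350, 0.639, 0.419), RR gives ψ = 0.527, H_out = 19.796 kJ/mol
  T = 333.5 K: K = (3.496, 0.481, 0.344), RR gives ψ = 0.344, H_out = 12.215 kJ/mol
  T = 324.9 K: K = (3.111, 0.414, 0.310), RR gives ψ = 0.255, H_out = 8.481 kJ/mol
  T = 320.5 K: K = (2.924, 0.382, 0.293), RR gives ψ = 0.207, H_out = 6.489 kJ/mol
  T = 318.4 K: K = (2.837, 0.367, 0.285), RR gives ψ = 0.184, H_out = 5.505 kJ/mol
Linear interpolation between T = 316.2 (H_out = 4.447) and T = 318.4 (H_out = 5.505) on hF = 5.309 gives T ≈ 318.0 K, at which ψ = 0.18.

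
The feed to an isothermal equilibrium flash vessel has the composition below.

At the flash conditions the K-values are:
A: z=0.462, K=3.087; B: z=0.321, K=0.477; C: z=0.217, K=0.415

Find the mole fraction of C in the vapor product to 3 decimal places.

y_C = 0.137

Let β = V/F and solve Σ zᵢ(Kᵢ−1)/(1+β(Kᵢ−1)) = 0.
g(0) = ΣzᵢKᵢ − 1 = 0.669 and g(1) = 1 − Σzᵢ/Kᵢ = -0.346, so a root lies in (0, 1).
Iterate (Newton) starting at β = 0.3:
  β = 0.300: g = 0.2399, g' = -0.994 → β = 0.541
  β = 0.541: g = 0.0327, g' = -0.774 → β = 0.584
Converged at β = 0.584.
Compositions from xᵢ = zᵢ/(1+β(Kᵢ−1)), yᵢ = Kᵢxᵢ:
  A: x = 0.208, y = 0.643
  B: x = 0.462, y = 0.220
  C: x = 0.330, y = 0.137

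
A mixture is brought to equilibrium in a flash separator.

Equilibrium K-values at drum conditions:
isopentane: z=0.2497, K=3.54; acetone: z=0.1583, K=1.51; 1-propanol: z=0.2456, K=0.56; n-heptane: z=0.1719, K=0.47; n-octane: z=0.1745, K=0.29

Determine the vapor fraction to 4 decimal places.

Material balance + equilibrium reduce to Σ zᵢ(Kᵢ−1)/(1+ψ(Kᵢ−1)) = 0.
Feasibility: ΣzᵢKᵢ = 1.3919, Σzᵢ/Kᵢ = 1.5814 — both > 1, two phases present.
Newton–Raphson from ψ = 0.5:
  ψ = 0.5000: g = -0.11085, g' = -0.7178 → ψ = 0.3456
  ψ = 0.3456: g = 0.00326, g' = -0.7796 → ψ = 0.3497
Converged at ψ = 0.3497.

ψ = 0.3497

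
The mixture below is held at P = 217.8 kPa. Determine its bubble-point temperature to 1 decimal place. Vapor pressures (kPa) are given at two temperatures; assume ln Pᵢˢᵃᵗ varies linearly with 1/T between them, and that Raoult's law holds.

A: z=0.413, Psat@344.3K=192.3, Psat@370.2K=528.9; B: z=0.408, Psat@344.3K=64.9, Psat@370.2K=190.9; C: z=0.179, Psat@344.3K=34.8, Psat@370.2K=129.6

Bubble-point temperature: ΣzᵢPᵢˢᵃᵗ(T) = P. Interpolate ln Pᵢˢᵃᵗ = aᵢ + bᵢ/T.
  T = 344.3 K: ΣzᵢPᵢˢᵃᵗ = 112.13 kPa
  T = 370.2 K: ΣzᵢPᵢˢᵃᵗ = 319.52 kPa
  T = 357.2 K: ΣzᵢPᵢˢᵃᵗ = 192.38 kPa
  T = 363.7 K: ΣzᵢPᵢˢᵃᵗ = 249.01 kPa
  T = 360.4 K: ΣzᵢPᵢˢᵃᵗ = 218.69 kPa
  T = 358.8 K: ΣzᵢPᵢˢᵃᵗ = 205.17 kPa
Interpolating between 358.8 K and 360.4 K gives T ≈ 360.3 K.

T = 360.3 K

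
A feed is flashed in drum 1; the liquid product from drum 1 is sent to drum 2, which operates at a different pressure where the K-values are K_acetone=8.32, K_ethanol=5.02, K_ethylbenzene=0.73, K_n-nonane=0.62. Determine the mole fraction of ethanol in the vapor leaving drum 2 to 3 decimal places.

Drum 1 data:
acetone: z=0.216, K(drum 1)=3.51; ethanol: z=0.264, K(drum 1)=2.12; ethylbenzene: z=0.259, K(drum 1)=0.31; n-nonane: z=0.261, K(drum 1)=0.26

y_ethanol (drum 2) = 0.229

Drum 1:
Newton iteration, ψ₁⁰ = 0.5:
  ψ₁ = 0.500: g = -0.1494, g' = -1.051 → ψ₁ = 0.358
  ψ₁ = 0.358: g = -0.0033, g' = -1.028 → ψ₁ = 0.355
Converged at ψ₁ = 0.355.
Drum-1 compositions:
  acetone: x = 0.114, y = 0.401
  ethanol: x = 0.189, y = 0.401
  ethylbenzene: x = 0.343, y = 0.106
  n-nonane: x = 0.354, y = 0.092
Drum-2 feed = drum-1 liquid: z₂ = (0.1143, 0.1890, 0.3429, 0.3539).
Drum 2:
Iterate (Newton) starting at ψ₂ = 0.65:
  ψ₂ = 0.650: g = 0.0646, g' = -0.545 → ψ₂ = 0.769
  ψ₂ = 0.769: g = 0.0052, g' = -0.464 → ψ₂ = 0.780
Converged at ψ₂ = 0.780.
  acetone: x = 0.017, y = 0.142
  ethanol: x = 0.046, y = 0.229
  ethylbenzene: x = 0.434, y = 0.317
  n-nonane: x = 0.503, y = 0.312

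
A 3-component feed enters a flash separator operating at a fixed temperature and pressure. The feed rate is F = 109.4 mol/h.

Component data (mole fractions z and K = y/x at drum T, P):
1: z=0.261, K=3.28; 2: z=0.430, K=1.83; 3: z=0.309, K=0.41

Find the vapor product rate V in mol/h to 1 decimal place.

Iterate (Newton) starting at β = 0.5:
  β = 0.500: g = 0.2717, g' = -0.661 → β = 0.911
  β = 0.911: g = 0.0022, g' = -0.742 → β = 0.914
Converged at β = 0.914.
Then V = β·F = 0.9143·109.4 = 100.0 mol/h and L = F − V = 9.4 mol/h.

V = 100.0 mol/h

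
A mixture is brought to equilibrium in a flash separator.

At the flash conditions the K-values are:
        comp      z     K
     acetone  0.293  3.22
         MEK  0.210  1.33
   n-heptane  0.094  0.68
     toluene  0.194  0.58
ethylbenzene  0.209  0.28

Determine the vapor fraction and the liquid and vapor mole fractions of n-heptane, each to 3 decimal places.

Let ψ = V/F and solve Σ zᵢ(Kᵢ−1)/(1+ψ(Kᵢ−1)) = 0.
Check two-phase: ΣzᵢKᵢ = 1.458 > 1 and Σzᵢ/Kᵢ = 1.468 > 1, so g(0) = 0.458 > 0 and g(1) = -0.468 < 0.
Newton–Raphson from ψ = 0.5:
  ψ = 0.500: g = -0.0063, g' = -0.674 → ψ = 0.491
Converged at ψ = 0.491.
Compositions from xᵢ = zᵢ/(1+ψ(Kᵢ−1)), yᵢ = Kᵢxᵢ:
  acetone: x = 0.140, y = 0.452
  MEK: x = 0.181, y = 0.240
  n-heptane: x = 0.112, y = 0.076
  toluene: x = 0.244, y = 0.142
  ethylbenzene: x = 0.323, y = 0.090

ψ = 0.491, x_n-heptane = 0.112, y_n-heptane = 0.076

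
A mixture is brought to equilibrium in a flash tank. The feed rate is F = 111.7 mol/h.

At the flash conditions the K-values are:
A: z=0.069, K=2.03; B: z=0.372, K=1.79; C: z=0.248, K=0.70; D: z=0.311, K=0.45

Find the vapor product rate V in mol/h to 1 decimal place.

V = 35.2 mol/h

Iterate (Newton) starting at ψ = 0.5:
  ψ = 0.500: g = -0.0659, g' = -0.361 → ψ = 0.318
  ψ = 0.318: g = -0.0010, g' = -0.355 → ψ = 0.315
Converged at ψ = 0.315.
Then V = ψ·F = 0.3148·111.7 = 35.2 mol/h and L = F − V = 76.5 mol/h.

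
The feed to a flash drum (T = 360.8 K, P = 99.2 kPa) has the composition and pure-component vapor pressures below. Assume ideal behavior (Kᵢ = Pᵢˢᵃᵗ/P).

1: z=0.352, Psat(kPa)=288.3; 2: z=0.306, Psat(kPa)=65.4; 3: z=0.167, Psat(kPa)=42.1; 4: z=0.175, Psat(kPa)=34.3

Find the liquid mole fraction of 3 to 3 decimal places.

x_3 = 0.212

Raoult's law: Kᵢ = Pᵢˢᵃᵗ/P = Pᵢˢᵃᵗ/99.2.
  K_1 = 288.3/99.2 = 2.90625, K_2 = 65.4/99.2 = 0.65927, K_3 = 42.1/99.2 = 0.42440, K_4 = 34.3/99.2 = 0.34577
Rachford–Rice: g(ψ) = Σ zᵢ(Kᵢ−1)/(1+ψ(Kᵢ−1)) = 0.
g(0) = ΣzᵢKᵢ − 1 = 0.356 and g(1) = 1 − Σzᵢ/Kᵢ = -0.485, so a root lies in (0, 1).
Newton iteration, ψ⁰ = 0.35:
  ψ = 0.350: g = 0.0152, g' = -0.719 → ψ = 0.371
Converged at ψ = 0.371.
Compositions from xᵢ = zᵢ/(1+ψ(Kᵢ−1)), yᵢ = Kᵢxᵢ:
  1: x = 0.206, y = 0.599
  2: x = 0.350, y = 0.231
  3: x = 0.212, y = 0.090
  4: x = 0.231, y = 0.080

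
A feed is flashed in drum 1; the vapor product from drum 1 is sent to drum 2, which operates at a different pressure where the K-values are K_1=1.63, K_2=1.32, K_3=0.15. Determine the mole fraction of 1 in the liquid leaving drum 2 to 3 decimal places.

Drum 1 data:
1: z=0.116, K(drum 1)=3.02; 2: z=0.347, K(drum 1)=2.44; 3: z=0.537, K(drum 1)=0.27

Drum 1:
Let ψ₁ = V/F and solve Σ zᵢ(Kᵢ−1)/(1+ψ₁(Kᵢ−1)) = 0.
Check two-phase: ΣzᵢKᵢ = 1.342 > 1 and Σzᵢ/Kᵢ = 2.170 > 1, so g(0) = 0.342 > 0 and g(1) = -1.170 < 0.
Newton iteration, ψ₁⁰ = 0.5:
  ψ₁ = 0.500: g = -0.2102, g' = -1.070 → ψ₁ = 0.304
  ψ₁ = 0.304: g = -0.0106, g' = -1.003 → ψ₁ = 0.293
Converged at ψ₁ = 0.293.
Drum-1 compositions:
  1: x = 0.073, y = 0.220
  2: x = 0.244, y = 0.595
  3: x = 0.683, y = 0.184
Drum-2 feed = drum-1 vapor: z₂ = (0.2201, 0.5955, 0.1844).
Drum 2:
Rachford–Rice: g(ψ₂) = Σ zᵢ(Kᵢ−1)/(1+ψ₂(Kᵢ−1)) = 0.
Feasibility: ΣzᵢKᵢ = 1.172, Σzᵢ/Kᵢ = 1.816 — both > 1, two phases present.
Newton iteration, ψ₂⁰ = 0.5:
  ψ₂ = 0.500: g = -0.0029, g' = -0.499 → ψ₂ = 0.494
Converged at ψ₂ = 0.494.
  1: x = 0.168, y = 0.274
  2: x = 0.514, y = 0.679
  3: x = 0.318, y = 0.048

x_1 (drum 2) = 0.168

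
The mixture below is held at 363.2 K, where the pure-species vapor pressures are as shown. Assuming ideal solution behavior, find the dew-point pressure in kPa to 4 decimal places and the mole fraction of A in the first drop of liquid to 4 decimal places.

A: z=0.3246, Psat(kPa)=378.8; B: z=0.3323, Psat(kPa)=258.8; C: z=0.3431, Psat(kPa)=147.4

Pdew = 223.7838 kPa, x_A = 0.1918

At the dew point ψ → 1, so Σzᵢ/Kᵢ = 1 with Kᵢ = Pᵢˢᵃᵗ/P ⇒ 1/P = Σzᵢ/Pᵢˢᵃᵗ.
1/P = 0.3246/378.8 + 0.3323/258.8 + 0.3431/147.4 = 0.0044686 ⇒ P = 223.7838 kPa
xᵢ = zᵢP/Pᵢˢᵃᵗ ⇒ x_A = 0.3246·223.7838/378.8 = 0.1918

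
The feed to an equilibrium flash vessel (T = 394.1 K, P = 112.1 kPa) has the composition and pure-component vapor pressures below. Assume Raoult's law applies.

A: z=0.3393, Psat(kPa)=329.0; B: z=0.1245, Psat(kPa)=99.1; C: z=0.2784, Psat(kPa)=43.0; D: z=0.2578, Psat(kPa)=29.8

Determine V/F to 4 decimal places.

V/F = 0.2425

Raoult's law: Kᵢ = Pᵢˢᵃᵗ/P = Pᵢˢᵃᵗ/112.1.
  K_A = 329.0/112.1 = 2.934880, K_B = 99.1/112.1 = 0.884032, K_C = 43.0/112.1 = 0.383586, K_D = 29.8/112.1 = 0.265834
Material balance + equilibrium reduce to Σ zᵢ(Kᵢ−1)/(1+V/F(Kᵢ−1)) = 0.
Check two-phase: ΣzᵢKᵢ = 1.2812 > 1 and Σzᵢ/Kᵢ = 1.9520 > 1, so g(0) = 0.2812 > 0 and g(1) = -0.9520 < 0.
Newton–Raphson from V/F = 0.61:
  V/F = 0.6100: g = -0.33223, g' = -0.9966 → V/F = 0.2766
  V/F = 0.2766: g = -0.03170, g' = -0.9133 → V/F = 0.2419
  V/F = 0.2419: g = 0.00049, g' = -0.9427 → V/F = 0.2425
Converged at V/F = 0.2425.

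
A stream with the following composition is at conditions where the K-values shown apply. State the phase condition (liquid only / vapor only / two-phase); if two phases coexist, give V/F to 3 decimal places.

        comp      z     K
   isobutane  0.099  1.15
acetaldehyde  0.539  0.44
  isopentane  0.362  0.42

liquid only

ΣzᵢKᵢ = 0.503; Σzᵢ/Kᵢ = 2.173.
Since ΣzᵢKᵢ < 1 the mixture is below its bubble point — single liquid phase.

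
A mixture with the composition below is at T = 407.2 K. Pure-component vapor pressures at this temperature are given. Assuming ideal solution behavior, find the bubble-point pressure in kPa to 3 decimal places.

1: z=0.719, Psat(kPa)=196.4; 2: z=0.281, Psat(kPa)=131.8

At the bubble point ψ → 0, so ΣzᵢKᵢ = 1 with Kᵢ = Pᵢˢᵃᵗ/P ⇒ P = ΣzᵢPᵢˢᵃᵗ.
P = 0.719·196.4 + 0.281·131.8 = 178.247 kPa

Pbub = 178.247 kPa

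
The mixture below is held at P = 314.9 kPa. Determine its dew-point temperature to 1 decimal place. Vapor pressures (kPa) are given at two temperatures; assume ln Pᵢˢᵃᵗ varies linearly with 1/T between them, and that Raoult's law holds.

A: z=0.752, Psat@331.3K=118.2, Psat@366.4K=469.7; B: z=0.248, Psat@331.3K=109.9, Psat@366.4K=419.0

Dew-point temperature: Σzᵢ·P/Pᵢˢᵃᵗ(T) = 1. Interpolate ln Pᵢˢᵃᵗ = aᵢ + bᵢ/T.
  T = 331.3 K: ΣzᵢP/Pᵢˢᵃᵗ = 2.7140
  T = 366.4 K: ΣzᵢP/Pᵢˢᵃᵗ = 0.6905
  T = 348.9 K: ΣzᵢP/Pᵢˢᵃᵗ = 1.3200
  T = 357.6 K: ΣzᵢP/Pᵢˢᵃᵗ = 0.9490
  T = 353.2 K: ΣzᵢP/Pᵢˢᵃᵗ = 1.1191
  T = 355.4 K: ΣzᵢP/Pᵢˢᵃᵗ = 1.0300
Interpolating between 355.4 K and 357.6 K gives T ≈ 356.2 K.

T = 356.2 K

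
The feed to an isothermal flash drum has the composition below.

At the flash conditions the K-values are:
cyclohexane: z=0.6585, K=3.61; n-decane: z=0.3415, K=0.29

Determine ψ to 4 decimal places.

ψ = 0.7966

Let ψ = V/F and solve Σ zᵢ(Kᵢ−1)/(1+ψ(Kᵢ−1)) = 0.
Feasibility: ΣzᵢKᵢ = 2.4762, Σzᵢ/Kᵢ = 1.3600 — both > 1, two phases present.
Binary case is linear: z₁(K₁−1)(1+ψ(K₂−1)) + z₂(K₂−1)(1+ψ(K₁−1)) = 0
⇒ ψ = [z₁(K₁−1)+z₂(K₂−1)] / [−(K₁−1)(K₂−1)] = 1.47622/1.85310 = 0.7966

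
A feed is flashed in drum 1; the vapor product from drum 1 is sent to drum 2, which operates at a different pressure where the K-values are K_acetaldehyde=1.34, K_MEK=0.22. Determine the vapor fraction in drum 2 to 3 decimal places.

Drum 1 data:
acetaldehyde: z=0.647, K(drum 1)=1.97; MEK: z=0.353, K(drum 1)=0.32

V/F (drum 2) = 0.488

Drum 1:
Let ψ₁ = V/F and solve Σ zᵢ(Kᵢ−1)/(1+ψ₁(Kᵢ−1)) = 0.
Feasibility: ΣzᵢKᵢ = 1.388, Σzᵢ/Kᵢ = 1.432 — both > 1, two phases present.
Binary case is linear: z₁(K₁−1)(1+ψ₁(K₂−1)) + z₂(K₂−1)(1+ψ₁(K₁−1)) = 0
⇒ ψ₁ = [z₁(K₁−1)+z₂(K₂−1)] / [−(K₁−1)(K₂−1)] = 0.3876/0.6596 = 0.588
Drum-1 compositions:
  acetaldehyde: x = 0.412, y = 0.812
  MEK: x = 0.588, y = 0.188
Drum-2 feed = drum-1 vapor: z₂ = (0.8119, 0.1881).
Drum 2:
Let ψ₂ = V/F and solve Σ zᵢ(Kᵢ−1)/(1+ψ₂(Kᵢ−1)) = 0.
Feasibility: ΣzᵢKᵢ = 1.129, Σzᵢ/Kᵢ = 1.461 — both > 1, two phases present.
Binary case is linear: z₁(K₁−1)(1+ψ₂(K₂−1)) + z₂(K₂−1)(1+ψ₂(K₁−1)) = 0
⇒ ψ₂ = [z₁(K₁−1)+z₂(K₂−1)] / [−(K₁−1)(K₂−1)] = 0.1293/0.2652 = 0.488
  acetaldehyde: x = 0.696, y = 0.933
  MEK: x = 0.304, y = 0.067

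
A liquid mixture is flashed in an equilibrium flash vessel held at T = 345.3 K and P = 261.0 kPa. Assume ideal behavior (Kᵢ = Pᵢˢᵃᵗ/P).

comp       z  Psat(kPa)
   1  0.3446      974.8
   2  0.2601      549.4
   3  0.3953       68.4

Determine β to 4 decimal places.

β = 0.6053

Raoult's law: Kᵢ = Pᵢˢᵃᵗ/P = Pᵢˢᵃᵗ/261.0.
  K_1 = 974.8/261.0 = 3.734866, K_2 = 549.4/261.0 = 2.104981, K_3 = 68.4/261.0 = 0.262069
Rachford–Rice: g(β) = Σ zᵢ(Kᵢ−1)/(1+β(Kᵢ−1)) = 0.
Feasibility: ΣzᵢKᵢ = 1.9381, Σzᵢ/Kᵢ = 1.7242 — both > 1, two phases present.
Newton–Raphson from β = 0.5:
  β = 0.5000: g = 0.12095, g' = -1.1322 → β = 0.6068
  β = 0.6068: g = -0.00185, g' = -1.1841 → β = 0.6053
Converged at β = 0.6053.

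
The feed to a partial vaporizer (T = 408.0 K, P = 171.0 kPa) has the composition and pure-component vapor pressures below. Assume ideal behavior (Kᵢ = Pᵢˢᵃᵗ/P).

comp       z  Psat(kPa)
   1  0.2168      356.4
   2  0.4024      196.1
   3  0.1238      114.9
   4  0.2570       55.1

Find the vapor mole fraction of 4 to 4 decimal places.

y_4 = 0.0970

Raoult's law: Kᵢ = Pᵢˢᵃᵗ/P = Pᵢˢᵃᵗ/171.0.
  K_1 = 356.4/171.0 = 2.084211, K_2 = 196.1/171.0 = 1.146784, K_3 = 114.9/171.0 = 0.671930, K_4 = 55.1/171.0 = 0.322222
Material balance + equilibrium reduce to Σ zᵢ(Kᵢ−1)/(1+β(Kᵢ−1)) = 0.
Check two-phase: ΣzᵢKᵢ = 1.0793 > 1 and Σzᵢ/Kᵢ = 1.4367 > 1, so g(0) = 0.0793 > 0 and g(1) = -0.4367 < 0.
Iterate (Newton) starting at β = 0.5:
  β = 0.5000: g = -0.10461, g' = -0.4039 → β = 0.2410
  β = 0.2410: g = -0.00888, g' = -0.3527 → β = 0.2158
Converged at β = 0.2158.
Compositions from xᵢ = zᵢ/(1+β(Kᵢ−1)), yᵢ = Kᵢxᵢ:
  1: x = 0.1757, y = 0.3662
  2: x = 0.3900, y = 0.4473
  3: x = 0.1332, y = 0.0895
  4: x = 0.3010, y = 0.0970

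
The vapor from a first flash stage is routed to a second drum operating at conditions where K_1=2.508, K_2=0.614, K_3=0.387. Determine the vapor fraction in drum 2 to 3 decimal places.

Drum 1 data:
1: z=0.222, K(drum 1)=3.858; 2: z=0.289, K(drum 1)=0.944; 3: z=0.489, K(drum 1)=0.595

Drum 1:
Let ψ₁ = V/F and solve Σ zᵢ(Kᵢ−1)/(1+ψ₁(Kᵢ−1)) = 0.
g(0) = ΣzᵢKᵢ − 1 = 0.420 and g(1) = 1 − Σzᵢ/Kᵢ = -0.186, so a root lies in (0, 1).
Newton–Raphson from ψ₁ = 0.6:
  ψ₁ = 0.600: g = -0.0447, g' = -0.387 → ψ₁ = 0.485
  ψ₁ = 0.485: g = 0.0030, g' = -0.444 → ψ₁ = 0.491
Converged at ψ₁ = 0.491.
Drum-1 compositions:
  1: x = 0.092, y = 0.356
  2: x = 0.297, y = 0.281
  3: x = 0.610, y = 0.363
Drum-2 feed = drum-1 vapor: z₂ = (0.3562, 0.2805, 0.3632).
Drum 2:
Material balance + equilibrium reduce to Σ zᵢ(Kᵢ−1)/(1+ψ₂(Kᵢ−1)) = 0.
Feasibility: ΣzᵢKᵢ = 1.206, Σzᵢ/Kᵢ = 1.538 — both > 1, two phases present.
Newton–Raphson from ψ₂ = 0.68:
  ψ₂ = 0.680: g = -0.2634, g' = -0.676 → ψ₂ = 0.290
  ψ₂ = 0.290: g = -0.0191, g' = -0.647 → ψ₂ = 0.261
Converged at ψ₂ = 0.261.
  1: x = 0.256, y = 0.641
  2: x = 0.312, y = 0.192
  3: x = 0.432, y = 0.167

V/F (drum 2) = 0.261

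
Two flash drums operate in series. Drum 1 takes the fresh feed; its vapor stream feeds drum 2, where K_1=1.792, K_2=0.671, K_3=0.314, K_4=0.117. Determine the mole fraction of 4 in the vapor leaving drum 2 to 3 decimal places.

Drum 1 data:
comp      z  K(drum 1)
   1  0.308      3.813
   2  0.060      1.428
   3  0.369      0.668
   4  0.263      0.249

y_4 (drum 2) = 0.014

Drum 1:
Rachford–Rice: g(ψ₁) = Σ zᵢ(Kᵢ−1)/(1+ψ₁(Kᵢ−1)) = 0.
Check two-phase: ΣzᵢKᵢ = 1.572 > 1 and Σzᵢ/Kᵢ = 1.731 > 1, so g(0) = 0.572 > 0 and g(1) = -0.731 < 0.
Iterate (Newton) starting at ψ₁ = 0.62:
  ψ₁ = 0.620: g = -0.1878, g' = -0.914 → ψ₁ = 0.415
  ψ₁ = 0.415: g = -0.0071, g' = -0.895 → ψ₁ = 0.407
Converged at ψ₁ = 0.407.
Drum-1 compositions:
  1: x = 0.144, y = 0.548
  2: x = 0.051, y = 0.073
  3: x = 0.427, y = 0.285
  4: x = 0.379, y = 0.094
Drum-2 feed = drum-1 vapor: z₂ = (0.5478, 0.0730, 0.2850, 0.0943).
Drum 2:
Material balance + equilibrium reduce to Σ zᵢ(Kᵢ−1)/(1+ψ₂(Kᵢ−1)) = 0.
g(0) = ΣzᵢKᵢ − 1 = 0.131 and g(1) = 1 − Σzᵢ/Kᵢ = -1.128, so a root lies in (0, 1).
Newton–Raphson from ψ₂ = 0.5:
  ψ₂ = 0.500: g = -0.1646, g' = -0.734 → ψ₂ = 0.276
  ψ₂ = 0.276: g = -0.0215, g' = -0.573 → ψ₂ = 0.238
Converged at ψ₂ = 0.238.
  1: x = 0.461, y = 0.826
  2: x = 0.079, y = 0.053
  3: x = 0.341, y = 0.107
  4: x = 0.119, y = 0.014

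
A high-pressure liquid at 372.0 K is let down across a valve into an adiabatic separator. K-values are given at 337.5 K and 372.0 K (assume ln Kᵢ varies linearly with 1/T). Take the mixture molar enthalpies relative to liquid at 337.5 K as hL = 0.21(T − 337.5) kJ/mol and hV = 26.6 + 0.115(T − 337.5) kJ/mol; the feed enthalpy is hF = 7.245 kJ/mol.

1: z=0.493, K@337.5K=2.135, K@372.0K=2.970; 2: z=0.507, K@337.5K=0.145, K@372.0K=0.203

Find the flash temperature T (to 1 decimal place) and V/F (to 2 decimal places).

Adiabatic flash: solve Rachford–Rice at each trial T, then check hF = ψ·hV(T) + (1−ψ)·hL(T).
  T = 337.5 K: K = (2.135, 0.145), RR gives ψ = 0.130, H_out = 3.456 kJ/mol
  T = 372.0 K: K = (2.970, 0.203), RR gives ψ = 0.361, H_out = 15.669 kJ/mol
  T = 354.8 K: K = (2.540, 0.173), RR gives ψ = 0.267, H_out = 10.293 kJ/mol
  T = 346.1 K: K = (2.332, 0.159), RR gives ψ = 0.205, H_out = 7.104 kJ/mol
  T = 350.5 K: K = (2.436, 0.166), RR gives ψ = 0.238, H_out = 8.768 kJ/mol
  T = 348.3 K: K = (2.384, 0.162), RR gives ψ = 0.222, H_out = 7.950 kJ/mol
Linear interpolation between T = 346.1 (H_out = 7.104) and T = 348.3 (H_out = 7.950) on hF = 7.245 gives T ≈ 346.5 K, at which ψ = 0.21.

T = 346.5 K, V/F = 0.21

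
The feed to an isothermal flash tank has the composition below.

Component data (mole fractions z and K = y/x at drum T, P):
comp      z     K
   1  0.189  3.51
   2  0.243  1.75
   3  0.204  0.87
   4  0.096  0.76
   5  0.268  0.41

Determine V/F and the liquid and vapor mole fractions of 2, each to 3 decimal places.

Material balance + equilibrium reduce to Σ zᵢ(Kᵢ−1)/(1+V/F(Kᵢ−1)) = 0.
Check two-phase: ΣzᵢKᵢ = 1.449 > 1 and Σzᵢ/Kᵢ = 1.207 > 1, so g(0) = 0.449 > 0 and g(1) = -0.207 < 0.
Newton iteration, V/F⁰ = 0.42:
  V/F = 0.420: g = 0.1056, g' = -0.537 → V/F = 0.617
  V/F = 0.617: g = 0.0063, g' = -0.490 → V/F = 0.630
Converged at V/F = 0.630.
Compositions from xᵢ = zᵢ/(1+V/F(Kᵢ−1)), yᵢ = Kᵢxᵢ:
  1: x = 0.073, y = 0.257
  2: x = 0.165, y = 0.289
  3: x = 0.222, y = 0.193
  4: x = 0.113, y = 0.086
  5: x = 0.426, y = 0.175

V/F = 0.630, x_2 = 0.165, y_2 = 0.289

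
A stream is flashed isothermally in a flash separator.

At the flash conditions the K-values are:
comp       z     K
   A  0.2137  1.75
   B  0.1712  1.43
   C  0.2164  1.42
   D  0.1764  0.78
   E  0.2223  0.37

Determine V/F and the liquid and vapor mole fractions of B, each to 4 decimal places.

Material balance + equilibrium reduce to Σ zᵢ(Kᵢ−1)/(1+V/F(Kᵢ−1)) = 0.
g(0) = ΣzᵢKᵢ − 1 = 0.1459 and g(1) = 1 − Σzᵢ/Kᵢ = -0.2212, so a root lies in (0, 1).
Newton–Raphson from V/F = 0.69:
  V/F = 0.6900: g = -0.06064, g' = -0.3819 → V/F = 0.5312
  V/F = 0.5312: g = -0.00559, g' = -0.3182 → V/F = 0.5137
  V/F = 0.5137: g = -0.00004, g' = -0.3134 → V/F = 0.5135
Converged at V/F = 0.5135.
Compositions from xᵢ = zᵢ/(1+V/F(Kᵢ−1)), yᵢ = Kᵢxᵢ:
  A: x = 0.1543, y = 0.2700
  B: x = 0.1402, y = 0.2005
  C: x = 0.1780, y = 0.2528
  D: x = 0.1989, y = 0.1551
  E: x = 0.3286, y = 0.1216

V/F = 0.5135, x_B = 0.1402, y_B = 0.2005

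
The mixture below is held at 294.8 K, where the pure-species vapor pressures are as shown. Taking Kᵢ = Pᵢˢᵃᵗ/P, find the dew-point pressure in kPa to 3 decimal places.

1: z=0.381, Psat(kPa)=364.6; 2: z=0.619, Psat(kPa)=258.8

Pdew = 290.969 kPa

At the dew point ψ → 1, so Σzᵢ/Kᵢ = 1 with Kᵢ = Pᵢˢᵃᵗ/P ⇒ 1/P = Σzᵢ/Pᵢˢᵃᵗ.
1/P = 0.381/364.6 + 0.619/258.8 = 0.003437 ⇒ P = 290.969 kPa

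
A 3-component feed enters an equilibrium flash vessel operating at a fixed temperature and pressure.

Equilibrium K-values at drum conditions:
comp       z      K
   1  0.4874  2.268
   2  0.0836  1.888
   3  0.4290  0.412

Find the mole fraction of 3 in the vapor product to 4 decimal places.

y_3 = 0.2769

Material balance + equilibrium reduce to Σ zᵢ(Kᵢ−1)/(1+V/F(Kᵢ−1)) = 0.
g(0) = ΣzᵢKᵢ − 1 = 0.4400 and g(1) = 1 − Σzᵢ/Kᵢ = -0.3004, so a root lies in (0, 1).
Newton–Raphson from V/F = 0.5:
  V/F = 0.5000: g = 0.07234, g' = -0.6227 → V/F = 0.6162
  V/F = 0.6162: g = -0.00064, g' = -0.6393 → V/F = 0.6152
Converged at V/F = 0.6152.
Compositions from xᵢ = zᵢ/(1+V/F(Kᵢ−1)), yᵢ = Kᵢxᵢ:
  1: x = 0.2738, y = 0.6210
  2: x = 0.0541, y = 0.1021
  3: x = 0.6721, y = 0.2769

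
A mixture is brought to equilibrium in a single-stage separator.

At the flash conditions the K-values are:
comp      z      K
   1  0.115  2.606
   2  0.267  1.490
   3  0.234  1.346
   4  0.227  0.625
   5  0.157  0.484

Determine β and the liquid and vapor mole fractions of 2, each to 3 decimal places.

Let β = V/F and solve Σ zᵢ(Kᵢ−1)/(1+β(Kᵢ−1)) = 0.
Feasibility: ΣzᵢKᵢ = 1.230, Σzᵢ/Kᵢ = 1.085 — both > 1, two phases present.
Newton–Raphson from β = 0.68:
  β = 0.680: g = 0.0129, g' = -0.279 → β = 0.726
Converged at β = 0.726.
Compositions from xᵢ = zᵢ/(1+β(Kᵢ−1)), yᵢ = Kᵢxᵢ:
  1: x = 0.053, y = 0.138
  2: x = 0.197, y = 0.293
  3: x = 0.187, y = 0.252
  4: x = 0.312, y = 0.195
  5: x = 0.251, y = 0.121

β = 0.726, x_2 = 0.197, y_2 = 0.293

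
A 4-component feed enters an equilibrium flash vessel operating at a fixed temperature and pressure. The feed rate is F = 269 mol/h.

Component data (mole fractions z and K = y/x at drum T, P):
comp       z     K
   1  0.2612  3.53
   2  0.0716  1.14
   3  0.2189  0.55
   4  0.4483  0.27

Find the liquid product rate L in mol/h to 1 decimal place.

L = 225.2 mol/h

Material balance + equilibrium reduce to Σ zᵢ(Kᵢ−1)/(1+V/F(Kᵢ−1)) = 0.
Check two-phase: ΣzᵢKᵢ = 1.2451 > 1 and Σzᵢ/Kᵢ = 2.1952 > 1, so g(0) = 0.2451 > 0 and g(1) = -1.1952 < 0.
Iterate (Newton) starting at V/F = 0.51:
  V/F = 0.5100: g = -0.35131, g' = -1.0010 → V/F = 0.1590
  V/F = 0.1590: g = 0.00471, g' = -1.2087 → V/F = 0.1629
Converged at V/F = 0.1629.
Then V = V/F·F = 0.1629·269 = 43.8 mol/h and L = F − V = 225.2 mol/h.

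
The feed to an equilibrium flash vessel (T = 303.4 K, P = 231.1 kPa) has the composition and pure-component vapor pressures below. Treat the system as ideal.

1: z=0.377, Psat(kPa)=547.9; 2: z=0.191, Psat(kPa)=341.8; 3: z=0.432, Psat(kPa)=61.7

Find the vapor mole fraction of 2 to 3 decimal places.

y_2 = 0.242

Raoult's law: Kᵢ = Pᵢˢᵃᵗ/P = Pᵢˢᵃᵗ/231.1.
  K_1 = 547.9/231.1 = 2.37084, K_2 = 341.8/231.1 = 1.47901, K_3 = 61.7/231.1 = 0.26698
Let ψ = V/F and solve Σ zᵢ(Kᵢ−1)/(1+ψ(Kᵢ−1)) = 0.
Feasibility: ΣzᵢKᵢ = 1.292, Σzᵢ/Kᵢ = 1.906 — both > 1, two phases present.
Newton–Raphson from ψ = 0.5:
  ψ = 0.500: g = -0.1194, g' = -0.856 → ψ = 0.361
  ψ = 0.361: g = -0.0065, g' = -0.778 → ψ = 0.352
Converged at ψ = 0.352.
Compositions from xᵢ = zᵢ/(1+ψ(Kᵢ−1)), yᵢ = Kᵢxᵢ:
  1: x = 0.254, y = 0.603
  2: x = 0.163, y = 0.242
  3: x = 0.582, y = 0.155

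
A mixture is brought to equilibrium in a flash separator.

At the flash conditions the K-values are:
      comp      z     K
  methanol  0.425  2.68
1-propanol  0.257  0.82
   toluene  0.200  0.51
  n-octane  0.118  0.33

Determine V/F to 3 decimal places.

Material balance + equilibrium reduce to Σ zᵢ(Kᵢ−1)/(1+V/F(Kᵢ−1)) = 0.
g(0) = ΣzᵢKᵢ − 1 = 0.491 and g(1) = 1 − Σzᵢ/Kᵢ = -0.222, so a root lies in (0, 1).
Newton–Raphson from V/F = 0.48:
  V/F = 0.480: g = 0.0999, g' = -0.575 → V/F = 0.654
  V/F = 0.654: g = 0.0029, g' = -0.555 → V/F = 0.659
Converged at V/F = 0.659.

V/F = 0.659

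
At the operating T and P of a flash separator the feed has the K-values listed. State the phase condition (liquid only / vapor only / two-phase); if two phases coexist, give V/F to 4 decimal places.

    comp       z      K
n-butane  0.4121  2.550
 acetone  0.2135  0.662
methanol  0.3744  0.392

two-phase, V/F = 0.4155

ΣzᵢKᵢ = 1.3390; Σzᵢ/Kᵢ = 1.4392.
Both exceed 1, so a two-phase solution exists.
Newton iteration, ψ⁰ = 0.7:
  ψ = 0.7000: g = -0.18447, g' = -0.6891 → ψ = 0.4323
  ψ = 0.4323: g = -0.01083, g' = -0.6431 → ψ = 0.4154
  ψ = 0.4154: g = 0.00003, g' = -0.6471 → ψ = 0.4155
Converged at ψ = 0.4155.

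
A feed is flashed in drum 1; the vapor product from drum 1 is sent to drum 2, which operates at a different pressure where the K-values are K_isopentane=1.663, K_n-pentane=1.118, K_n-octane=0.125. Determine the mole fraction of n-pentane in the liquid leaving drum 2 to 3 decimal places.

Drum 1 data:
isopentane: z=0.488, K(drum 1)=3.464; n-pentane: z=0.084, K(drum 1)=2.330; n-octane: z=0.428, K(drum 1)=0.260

x_n-pentane (drum 2) = 0.103

Drum 1:
Rachford–Rice: g(ψ₁) = Σ zᵢ(Kᵢ−1)/(1+ψ₁(Kᵢ−1)) = 0.
g(0) = ΣzᵢKᵢ − 1 = 0.997 and g(1) = 1 − Σzᵢ/Kᵢ = -0.823, so a root lies in (0, 1).
Newton iteration, ψ₁⁰ = 0.5:
  ψ₁ = 0.500: g = 0.1031, g' = -1.239 → ψ₁ = 0.583
Converged at ψ₁ = 0.583.
Drum-1 compositions:
  isopentane: x = 0.200, y = 0.694
  n-pentane: x = 0.047, y = 0.110
  n-octane: x = 0.752, y = 0.196
Drum-2 feed = drum-1 vapor: z₂ = (0.6941, 0.1103, 0.1956).
Drum 2:
Let ψ₂ = V/F and solve Σ zᵢ(Kᵢ−1)/(1+ψ₂(Kᵢ−1)) = 0.
Feasibility: ΣzᵢKᵢ = 1.302, Σzᵢ/Kᵢ = 2.081 — both > 1, two phases present.
Newton iteration, ψ₂⁰ = 0.5:
  ψ₂ = 0.500: g = 0.0537, g' = -0.647 → ψ₂ = 0.583
  ψ₂ = 0.583: g = -0.0053, g' = -0.784 → ψ₂ = 0.576
Converged at ψ₂ = 0.576.
  isopentane: x = 0.502, y = 0.835
  n-pentane: x = 0.103, y = 0.115
  n-octane: x = 0.394, y = 0.049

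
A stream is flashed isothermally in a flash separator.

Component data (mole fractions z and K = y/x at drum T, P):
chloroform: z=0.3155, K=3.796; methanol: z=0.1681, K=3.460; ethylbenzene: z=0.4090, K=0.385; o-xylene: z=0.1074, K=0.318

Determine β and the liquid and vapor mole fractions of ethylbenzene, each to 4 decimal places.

β = 0.5749, x_ethylbenzene = 0.6327, y_ethylbenzene = 0.2436

Newton iteration, β⁰ = 0.5:
  β = 0.5000: g = 0.07893, g' = -1.0711 → β = 0.5737
  β = 0.5737: g = 0.00127, g' = -1.0428 → β = 0.5749
Converged at β = 0.5749.
Compositions from xᵢ = zᵢ/(1+β(Kᵢ−1)), yᵢ = Kᵢxᵢ:
  chloroform: x = 0.1210, y = 0.4593
  methanol: x = 0.0696, y = 0.2409
  ethylbenzene: x = 0.6327, y = 0.2436
  o-xylene: x = 0.1767, y = 0.0562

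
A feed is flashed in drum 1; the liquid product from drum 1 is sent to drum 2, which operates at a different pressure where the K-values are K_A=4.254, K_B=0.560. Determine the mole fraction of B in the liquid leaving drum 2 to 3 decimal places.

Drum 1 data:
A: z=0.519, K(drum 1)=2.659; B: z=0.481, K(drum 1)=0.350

Drum 1:
Binary case is linear: z₁(K₁−1)(1+ψ₁(K₂−1)) + z₂(K₂−1)(1+ψ₁(K₁−1)) = 0
⇒ ψ₁ = [z₁(K₁−1)+z₂(K₂−1)] / [−(K₁−1)(K₂−1)] = 0.5484/1.0783 = 0.509
Drum-1 compositions:
  A: x = 0.282, y = 0.749
  B: x = 0.718, y = 0.251
Drum-2 feed = drum-1 liquid: z₂ = (0.2815, 0.7185).
Drum 2:
Material balance + equilibrium reduce to Σ zᵢ(Kᵢ−1)/(1+ψ₂(Kᵢ−1)) = 0.
g(0) = ΣzᵢKᵢ − 1 = 0.600 and g(1) = 1 − Σzᵢ/Kᵢ = -0.349, so a root lies in (0, 1).
Binary case is linear: z₁(K₁−1)(1+ψ₂(K₂−1)) + z₂(K₂−1)(1+ψ₂(K₁−1)) = 0
⇒ ψ₂ = [z₁(K₁−1)+z₂(K₂−1)] / [−(K₁−1)(K₂−1)] = 0.5999/1.4318 = 0.419
  A: x = 0.119, y = 0.507
  B: x = 0.881, y = 0.493

x_B (drum 2) = 0.881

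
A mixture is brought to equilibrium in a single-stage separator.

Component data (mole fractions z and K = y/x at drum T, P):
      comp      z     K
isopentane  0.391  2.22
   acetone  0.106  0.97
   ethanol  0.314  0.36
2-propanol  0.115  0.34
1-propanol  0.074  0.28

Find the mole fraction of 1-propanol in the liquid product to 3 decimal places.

Iterate (Newton) starting at V/F = 0.57:
  V/F = 0.570: g = -0.2503, g' = -0.760 → V/F = 0.241
  V/F = 0.241: g = -0.0268, g' = -0.654 → V/F = 0.200
Converged at V/F = 0.200.
Compositions from xᵢ = zᵢ/(1+V/F(Kᵢ−1)), yᵢ = Kᵢxᵢ:
  isopentane: x = 0.314, y = 0.698
  acetone: x = 0.107, y = 0.103
  ethanol: x = 0.360, y = 0.130
  2-propanol: x = 0.133, y = 0.045
  1-propanol: x = 0.086, y = 0.024

x_1-propanol = 0.086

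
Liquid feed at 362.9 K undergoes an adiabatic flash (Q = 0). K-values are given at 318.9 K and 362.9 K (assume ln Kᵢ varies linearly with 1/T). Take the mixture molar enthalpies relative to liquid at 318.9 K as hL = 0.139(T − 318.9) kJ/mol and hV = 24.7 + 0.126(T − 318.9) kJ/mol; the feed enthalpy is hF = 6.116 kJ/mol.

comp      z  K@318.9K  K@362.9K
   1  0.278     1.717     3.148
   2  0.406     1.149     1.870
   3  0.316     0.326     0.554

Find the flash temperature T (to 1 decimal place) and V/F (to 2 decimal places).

T = 320.8 K, V/F = 0.24

Adiabatic flash: solve Rachford–Rice at each trial T, then check hF = ψ·hV(T) + (1−ψ)·hL(T).
  T = 318.9 K: K = (1.717, 1.149, 0.326), RR gives ψ = 0.157, H_out = 3.884 kJ/mol
  T = 362.9 K: K = (3.148, 1.870, 0.554), RR gives ψ = 1.000, H_out = 30.244 kJ/mol
  T = 340.9 K: K = (2.371, 1.489, 0.432), RR gives ψ = 0.792, H_out = 22.389 kJ/mol
  T = 329.9 K: K = (2.028, 1.314, 0.377), RR gives ψ = 0.531, H_out = 14.571 kJ/mol
  T = 324.4 K: K = (1.869, 1.230, 0.351), RR gives ψ = 0.367, H_out = 9.810 kJ/mol
  T = 321.6 K: K = (1.791, 1.188, 0.338), RR gives ψ = 0.268, H_out = 6.982 kJ/mol
  T = 320.2 K: K = (1.752, 1.168, 0.332), RR gives ψ = 0.213, H_out = 5.428 kJ/mol
Linear interpolation between T = 320.2 (H_out = 5.428) and T = 321.6 (H_out = 6.982) on hF = 6.116 gives T ≈ 320.8 K, at which ψ = 0.24.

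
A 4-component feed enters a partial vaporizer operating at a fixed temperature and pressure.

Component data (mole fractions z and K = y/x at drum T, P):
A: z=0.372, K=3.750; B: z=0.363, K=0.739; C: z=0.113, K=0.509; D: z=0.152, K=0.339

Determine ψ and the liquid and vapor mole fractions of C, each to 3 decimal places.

ψ = 0.643, x_C = 0.165, y_C = 0.084

Iterate (Newton) starting at ψ = 0.5:
  ψ = 0.500: g = 0.0982, g' = -0.727 → ψ = 0.635
  ψ = 0.635: g = 0.0052, g' = -0.663 → ψ = 0.643
Converged at ψ = 0.643.
Compositions from xᵢ = zᵢ/(1+ψ(Kᵢ−1)), yᵢ = Kᵢxᵢ:
  A: x = 0.134, y = 0.504
  B: x = 0.436, y = 0.322
  C: x = 0.165, y = 0.084
  D: x = 0.264, y = 0.090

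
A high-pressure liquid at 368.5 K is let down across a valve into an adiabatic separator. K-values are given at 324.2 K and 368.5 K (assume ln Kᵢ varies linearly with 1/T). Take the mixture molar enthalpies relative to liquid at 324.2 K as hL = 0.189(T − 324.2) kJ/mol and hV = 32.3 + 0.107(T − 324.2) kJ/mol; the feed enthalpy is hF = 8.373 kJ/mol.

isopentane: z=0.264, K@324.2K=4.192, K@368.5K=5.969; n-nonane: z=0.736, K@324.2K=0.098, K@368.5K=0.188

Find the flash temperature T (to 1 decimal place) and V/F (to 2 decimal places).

Adiabatic flash: solve Rachford–Rice at each trial T, then check hF = ψ·hV(T) + (1−ψ)·hL(T).
  T = 324.2 K: K = (4.192, 0.098), RR gives ψ = 0.062, H_out = 2.006 kJ/mol
  T = 368.5 K: K = (5.969, 0.188), RR gives ψ = 0.177, H_out = 13.447 kJ/mol
  T = 346.4 K: K = (5.061, 0.139), RR gives ψ = 0.125, H_out = 8.014 kJ/mol
  T = 357.4 K: K = (5.508, 0.162), RR gives ψ = 0.152, H_out = 10.766 kJ/mol
  T = 351.9 K: K = (5.283, 0.150), RR gives ψ = 0.139, H_out = 9.404 kJ/mol
  T = 349.1 K: K = (5.170, 0.144), RR gives ψ = 0.132, H_out = 8.700 kJ/mol
  T = 347.8 K: K = (5.117, 0.142), RR gives ψ = 0.129, H_out = 8.371 kJ/mol
Linear interpolation between T = 347.8 (H_out = 8.371) and T = 349.1 (H_out = 8.700) on hF = 8.373 gives T ≈ 347.8 K, at which ψ = 0.13.

T = 347.8 K, V/F = 0.13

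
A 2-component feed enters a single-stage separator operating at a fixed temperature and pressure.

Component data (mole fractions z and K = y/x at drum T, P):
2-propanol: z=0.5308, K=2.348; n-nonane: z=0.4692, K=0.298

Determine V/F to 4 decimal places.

Material balance + equilibrium reduce to Σ zᵢ(Kᵢ−1)/(1+V/F(Kᵢ−1)) = 0.
Check two-phase: ΣzᵢKᵢ = 1.3861 > 1 and Σzᵢ/Kᵢ = 1.8006 > 1, so g(0) = 0.3861 > 0 and g(1) = -0.8006 < 0.
Newton–Raphson from V/F = 0.43:
  V/F = 0.4300: g = -0.01883, g' = -0.8609 → V/F = 0.4081
Converged at V/F = 0.4081.

V/F = 0.4081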